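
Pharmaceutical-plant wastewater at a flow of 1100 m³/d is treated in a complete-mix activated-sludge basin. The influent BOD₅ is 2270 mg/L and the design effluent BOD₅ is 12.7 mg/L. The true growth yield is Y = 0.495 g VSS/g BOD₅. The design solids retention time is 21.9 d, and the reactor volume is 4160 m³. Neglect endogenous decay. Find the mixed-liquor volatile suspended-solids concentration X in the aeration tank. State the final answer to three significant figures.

X ≈ 6470 mg/L

From V·X = Y·Q·(S₀ − S)·θ_c (decay neglected): X = 0.495 × 1100 × (2270 − 12.7) × 21.9 / 4160 = 6471 mg/L.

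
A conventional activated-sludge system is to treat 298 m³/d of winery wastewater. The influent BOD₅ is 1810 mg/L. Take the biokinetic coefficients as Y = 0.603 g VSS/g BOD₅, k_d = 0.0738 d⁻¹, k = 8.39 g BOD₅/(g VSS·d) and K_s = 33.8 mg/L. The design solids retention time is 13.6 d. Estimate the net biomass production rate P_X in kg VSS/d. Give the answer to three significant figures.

Effluent substrate depends only on kinetics and SRT: S = K_s(1 + k_d θ_c) / [θ_c(Yk − k_d) − 1] = 33.8 × (1 + 0.0738 × 13.6) / [13.6 × (0.603 × 8.39 − 0.0738) − 1] = 67.72 / 66.80 = 1.014 mg/L.
The observed yield is Y_obs = Y/(1 + k_d·θ_c) = 0.603 / (1 + 0.0738 × 13.6) = 0.603 / 2.004 = 0.3009 g VSS per g BOD₅ removed.
Substrate removed = Q·(S₀ − S) = 298 m³/d × (1810 − 1.01) g/m³ = 5.39×10^5 g/d = 539.1 kg/d.
Net biomass production P_X = Y_obs × Q·(S₀ − S) = 0.3009 × 539.1 = 162.2 kg VSS/d.

P_X ≈ 162 kg VSS/d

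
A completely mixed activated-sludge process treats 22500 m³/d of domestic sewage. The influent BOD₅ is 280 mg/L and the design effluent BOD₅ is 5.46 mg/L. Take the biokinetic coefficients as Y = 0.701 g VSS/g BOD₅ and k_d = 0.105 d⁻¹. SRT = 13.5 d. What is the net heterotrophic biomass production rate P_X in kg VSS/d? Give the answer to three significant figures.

P_X ≈ 1790 kg VSS/d

Y_obs = Y / (1 + k_d θ_c) = 0.701 / (1 + 0.105 × 13.5) = 0.701 / 2.417 = 0.2900.
Substrate removed = Q·(S₀ − S) = 22500 m³/d × (280 − 5.46) g/m³ = 6.18×10^6 g/d = 6177 kg/d.
P_X = Y_obs · Q(S₀ − S) = 0.2900 × 6177 = 1791 kg VSS/d.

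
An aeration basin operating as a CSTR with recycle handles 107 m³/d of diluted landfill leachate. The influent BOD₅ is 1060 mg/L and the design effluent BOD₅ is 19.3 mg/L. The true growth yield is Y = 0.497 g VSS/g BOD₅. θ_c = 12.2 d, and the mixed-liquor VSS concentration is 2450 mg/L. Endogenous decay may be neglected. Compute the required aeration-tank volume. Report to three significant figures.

V ≈ 276 m³

V·X = Y·Q·ΔS·θ_c gives V = 0.497 × 107 × (1060 − 19.3) × 12.2 / 2450 = 275.6 m³.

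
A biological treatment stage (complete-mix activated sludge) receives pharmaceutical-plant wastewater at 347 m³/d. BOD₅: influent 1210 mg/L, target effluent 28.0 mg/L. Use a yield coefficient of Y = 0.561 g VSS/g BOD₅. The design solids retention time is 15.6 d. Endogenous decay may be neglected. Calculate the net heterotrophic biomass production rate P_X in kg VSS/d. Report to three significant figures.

P_X ≈ 230 kg VSS/d

Since k_d ≈ 0, Y_obs = Y = 0.561 g VSS/g BOD₅.
ΔS = 1210 − 28.0 = 1182 mg/L, so the substrate removal rate is 347 × 1182/1000 = 410.2 kg BOD₅/d.
Biomass produced: P_X = Y_obs·Q·ΔS = 0.5610 × 410.2 ≈ 230.1 kg VSS/d.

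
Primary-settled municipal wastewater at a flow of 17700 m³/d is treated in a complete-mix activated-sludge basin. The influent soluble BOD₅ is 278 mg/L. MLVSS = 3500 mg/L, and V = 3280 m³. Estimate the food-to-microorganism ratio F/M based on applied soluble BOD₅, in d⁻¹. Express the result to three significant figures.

F/M ≈ 0.429 d⁻¹

Food-to-microorganism ratio F/M = Q S₀ / (V X) = 17700 × 278 / (3280 × 3500) = 0.4286 d⁻¹.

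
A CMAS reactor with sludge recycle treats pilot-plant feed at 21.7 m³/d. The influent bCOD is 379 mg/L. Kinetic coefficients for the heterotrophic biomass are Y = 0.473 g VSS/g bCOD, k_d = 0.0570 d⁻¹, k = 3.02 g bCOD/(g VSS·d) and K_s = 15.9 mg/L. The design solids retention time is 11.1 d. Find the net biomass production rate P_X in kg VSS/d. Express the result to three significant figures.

From the Monod/SRT balance for a CMAS, S = K_s·(1+k_d θ_c)/[θ_c·(Y k − k_d) − 1] = 15.9 × (1 + 0.0570 × 11.1) / [11.1 × (0.473 × 3.02 − 0.0570) − 1] = 25.96 / 14.22 = 1.825 mg/L.
The observed yield is Y_obs = Y/(1 + k_d·θ_c) = 0.473 / (1 + 0.0570 × 11.1) = 0.473 / 1.633 = 0.2897 g VSS per g bCOD removed.
Q·(S₀ − S) = 21.7 × (379 − 1.83) × 10⁻³ = 8.185 kg/d removed.
So the net sludge growth is P_X = 0.2897 × 8.185 = 2.371 kg VSS/d.

P_X ≈ 2.37 kg VSS/d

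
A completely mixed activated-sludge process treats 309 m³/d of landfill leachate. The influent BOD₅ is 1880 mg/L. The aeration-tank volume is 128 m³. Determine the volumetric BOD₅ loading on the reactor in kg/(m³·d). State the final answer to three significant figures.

L_v = Q S₀ / V = 309 × 1880 × 10⁻³ / 128.0 = 4.538 kg/(m³·d).

L_v ≈ 4.54 kg BOD₅/(m³·d)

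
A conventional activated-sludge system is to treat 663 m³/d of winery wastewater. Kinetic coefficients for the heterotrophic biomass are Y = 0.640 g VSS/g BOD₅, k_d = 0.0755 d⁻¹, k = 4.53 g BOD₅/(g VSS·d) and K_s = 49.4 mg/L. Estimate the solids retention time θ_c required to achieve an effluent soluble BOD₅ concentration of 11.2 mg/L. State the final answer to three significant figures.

Specific growth rate at S = 11.2 mg/L: μ = YkS/(K_s+S) = 0.640·4.53·11.2/(49.4+11.2) = 0.5358 d⁻¹.
1/θ_c = 0.5358 − 0.0755 = 0.4603 d⁻¹, so θ_c = 2.172 d.

θ_c ≈ 2.17 d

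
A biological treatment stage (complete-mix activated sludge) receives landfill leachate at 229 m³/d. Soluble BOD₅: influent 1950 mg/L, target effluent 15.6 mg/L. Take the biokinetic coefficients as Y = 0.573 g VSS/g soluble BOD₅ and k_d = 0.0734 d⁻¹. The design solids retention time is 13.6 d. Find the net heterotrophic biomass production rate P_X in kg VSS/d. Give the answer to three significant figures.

The observed yield is Y_obs = Y/(1 + k_d·θ_c) = 0.573 / (1 + 0.0734 × 13.6) = 0.573 / 1.998 = 0.2868 g VSS per g soluble BOD₅ removed.
ΔS = 1950 − 15.6 = 1934 mg/L, so the substrate removal rate is 229 × 1934/1000 = 443.0 kg soluble BOD₅/d.
Biomass produced: P_X = Y_obs·Q·ΔS = 0.2868 × 443.0 ≈ 127.0 kg VSS/d.

P_X ≈ 127 kg VSS/d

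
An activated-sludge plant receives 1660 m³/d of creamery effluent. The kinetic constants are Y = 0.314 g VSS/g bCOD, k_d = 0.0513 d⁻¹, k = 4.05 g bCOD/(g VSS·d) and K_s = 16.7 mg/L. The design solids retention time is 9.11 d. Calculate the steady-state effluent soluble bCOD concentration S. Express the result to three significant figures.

S ≈ 2.42 mg/L

Effluent substrate depends only on kinetics and SRT: S = K_s(1 + k_d θ_c) / [θ_c(Yk − k_d) − 1] = 16.7 × (1 + 0.0513 × 9.11) / [9.11 × (0.314 × 4.05 − 0.0513) − 1] = 24.50 / 10.12 = 2.422 mg/L.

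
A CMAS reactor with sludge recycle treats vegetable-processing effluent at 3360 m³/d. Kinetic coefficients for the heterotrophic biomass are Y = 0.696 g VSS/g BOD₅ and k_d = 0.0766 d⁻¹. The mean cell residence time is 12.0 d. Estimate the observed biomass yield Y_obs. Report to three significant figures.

Correct the yield for decay: Y_obs = Y/(1 + k_d θ_c) = 0.696 / (1 + 0.0766 × 12.0) = 0.696 / 1.919 = 0.3627.

Y_obs ≈ 0.363 g VSS/g BOD₅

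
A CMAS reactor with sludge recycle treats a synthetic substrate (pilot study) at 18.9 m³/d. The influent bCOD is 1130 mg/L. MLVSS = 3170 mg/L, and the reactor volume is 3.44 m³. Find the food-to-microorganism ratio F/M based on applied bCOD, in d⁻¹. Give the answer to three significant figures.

F/M ≈ 1.96 d⁻¹

F/M = Q·S₀ / (V·X) = 18.9 × 1130 / (3.440 × 3170) = 1.958 g bCOD·(g VSS·d)⁻¹.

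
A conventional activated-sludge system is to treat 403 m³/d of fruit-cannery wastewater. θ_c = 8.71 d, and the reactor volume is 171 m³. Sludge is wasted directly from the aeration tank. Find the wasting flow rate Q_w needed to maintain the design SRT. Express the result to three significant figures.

For wasting at MLVSS concentration, Q_w = V/θ_c = 171.0/8.71 = 19.63 m³/d.

Q_w ≈ 19.6 m³/d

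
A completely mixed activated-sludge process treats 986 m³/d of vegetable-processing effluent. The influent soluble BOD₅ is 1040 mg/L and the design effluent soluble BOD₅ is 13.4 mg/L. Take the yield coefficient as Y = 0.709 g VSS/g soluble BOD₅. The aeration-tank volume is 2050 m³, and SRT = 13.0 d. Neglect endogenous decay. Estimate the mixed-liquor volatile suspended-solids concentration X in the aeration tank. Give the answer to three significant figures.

X = Y·Q·ΔS·θ_c / V = 0.709 × 986 × (1040 − 13.4) × 13.0 / 2050 = 4551 mg/L.

X ≈ 4550 mg/L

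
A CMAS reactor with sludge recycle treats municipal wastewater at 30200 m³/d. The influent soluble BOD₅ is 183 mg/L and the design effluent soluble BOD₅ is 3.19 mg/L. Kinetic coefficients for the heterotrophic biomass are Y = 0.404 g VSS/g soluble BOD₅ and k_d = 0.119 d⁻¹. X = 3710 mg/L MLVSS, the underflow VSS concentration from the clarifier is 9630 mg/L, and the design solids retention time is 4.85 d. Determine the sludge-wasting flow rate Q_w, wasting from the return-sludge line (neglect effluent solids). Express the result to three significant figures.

Steady-state biomass mass balance: V·X·(1 + k_d·θ_c) = Y·Q·(S₀ − S)·θ_c, so V = 0.404 × 30200 × (183 − 3.19) × 4.85 / [3710 × (1 + 0.119 × 4.85)] = 1.06×10^7 / 5851 = 1818 m³.
θ_c = V·X/(Q_w·X_r) when wasting from the recycle, so Q_w = V·X/(θ_c·X_r) = 1818 × 3710 / (4.85 × 9630) = 144.4 m³/d.

Q_w ≈ 144 m³/d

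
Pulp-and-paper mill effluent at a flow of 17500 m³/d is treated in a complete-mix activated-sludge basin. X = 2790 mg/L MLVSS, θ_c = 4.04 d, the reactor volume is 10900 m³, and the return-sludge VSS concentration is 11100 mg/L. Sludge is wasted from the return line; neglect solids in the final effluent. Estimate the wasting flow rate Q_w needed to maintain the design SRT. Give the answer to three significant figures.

Q_w = (V·X)/(θ_c X_r) = 10900 × 2790 / (4.04 × 11100) = 678.2 m³/d.

Q_w ≈ 678 m³/d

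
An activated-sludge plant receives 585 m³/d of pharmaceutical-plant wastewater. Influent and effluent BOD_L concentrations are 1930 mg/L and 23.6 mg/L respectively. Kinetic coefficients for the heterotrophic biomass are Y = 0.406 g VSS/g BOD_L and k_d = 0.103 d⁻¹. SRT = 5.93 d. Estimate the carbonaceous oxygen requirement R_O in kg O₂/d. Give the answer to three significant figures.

Correct the yield for decay: Y_obs = Y/(1 + k_d θ_c) = 0.406 / (1 + 0.103 × 5.93) = 0.406 / 1.611 = 0.2521.
Mass of BOD_L removed per day: Q(S₀ − S) = 585 × 1906 g/m³ = 1115 kg/d.
Net sludge production P_X = 0.2521 × 1115 = 281.1 kg VSS/d.
Carbonaceous O₂ demand = substrate oxidised − cell-mass equivalent = 1115 − 1.42 × 281.1 = 716.1 kg O₂/d.

R_O ≈ 716 kg O₂/d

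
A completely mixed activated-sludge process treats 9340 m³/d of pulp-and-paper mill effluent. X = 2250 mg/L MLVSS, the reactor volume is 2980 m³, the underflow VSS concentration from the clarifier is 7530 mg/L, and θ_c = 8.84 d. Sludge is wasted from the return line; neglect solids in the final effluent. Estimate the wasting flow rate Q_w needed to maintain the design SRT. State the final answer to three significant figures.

θ_c = V·X/(Q_w·X_r) when wasting from the recycle, so Q_w = V·X/(θ_c·X_r) = 2980 × 2250 / (8.84 × 7530) = 100.7 m³/d.

Q_w ≈ 101 m³/d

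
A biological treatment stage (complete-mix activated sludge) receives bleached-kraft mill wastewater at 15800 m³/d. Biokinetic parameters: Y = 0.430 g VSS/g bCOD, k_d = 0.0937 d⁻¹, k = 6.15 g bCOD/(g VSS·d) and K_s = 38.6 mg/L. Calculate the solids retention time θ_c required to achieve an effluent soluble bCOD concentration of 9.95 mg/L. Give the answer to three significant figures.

At the target effluent, Y k S/(K_s+S) = 0.430×6.15×9.95/48.55 = 0.5420 d⁻¹.
θ_c = 1/(μ − k_d) = 1/(0.5420 − 0.0937) = 1/0.4483 = 2.231 d.

θ_c ≈ 2.23 d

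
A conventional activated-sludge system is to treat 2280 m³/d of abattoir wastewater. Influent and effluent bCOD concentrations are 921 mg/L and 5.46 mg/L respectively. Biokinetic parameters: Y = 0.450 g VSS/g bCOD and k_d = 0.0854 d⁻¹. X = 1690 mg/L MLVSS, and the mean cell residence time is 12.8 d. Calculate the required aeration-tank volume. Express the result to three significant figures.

From the SRT design equation V = Y Q (S₀−S) θ_c / [X (1 + k_d θ_c)] = 0.450 × 2280 × (921 − 5.46) × 12.8 / [1690 × (1 + 0.0854 × 12.8)] = 1.2×10^7 / 3537 = 3399 m³.

V ≈ 3400 m³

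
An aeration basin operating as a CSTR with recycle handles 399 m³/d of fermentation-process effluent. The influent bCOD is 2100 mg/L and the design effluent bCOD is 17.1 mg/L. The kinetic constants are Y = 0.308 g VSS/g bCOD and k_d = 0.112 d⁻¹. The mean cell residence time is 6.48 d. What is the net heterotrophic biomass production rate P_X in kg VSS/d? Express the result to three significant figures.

P_X ≈ 148 kg VSS/d

Observed yield with endogenous decay: Y_obs = Y / (1 + k_d·θ_c) = 0.308 / (1 + 0.112 × 6.48) = 0.308 / 1.726 = 0.1785 g VSS/g bCOD.
Mass of bCOD removed per day: Q(S₀ − S) = 399 × 2083 g/m³ = 831.1 kg/d.
Net biomass production P_X = Y_obs × Q·(S₀ − S) = 0.1785 × 831.1 = 148.3 kg VSS/d.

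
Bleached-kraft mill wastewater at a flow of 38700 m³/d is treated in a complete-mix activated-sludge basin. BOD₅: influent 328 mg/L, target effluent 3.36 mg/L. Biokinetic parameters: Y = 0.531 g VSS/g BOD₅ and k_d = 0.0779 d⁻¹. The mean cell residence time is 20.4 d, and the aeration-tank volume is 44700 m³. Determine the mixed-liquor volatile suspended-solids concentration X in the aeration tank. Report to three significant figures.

X ≈ 1180 mg/L

X = Y·Q·ΔS·θ_c / [V·(1 + k_d θ_c)] = 0.531 × 38700 × (328 − 3.36) × 20.4 / [44700 × (1 + 0.0779 × 20.4)] = 1176 mg/L.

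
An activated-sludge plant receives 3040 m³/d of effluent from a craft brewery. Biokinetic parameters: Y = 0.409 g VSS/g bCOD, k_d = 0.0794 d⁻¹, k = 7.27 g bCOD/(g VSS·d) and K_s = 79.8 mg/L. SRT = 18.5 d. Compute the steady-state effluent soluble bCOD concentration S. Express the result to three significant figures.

Effluent substrate depends only on kinetics and SRT: S = K_s(1 + k_d θ_c) / [θ_c(Yk − k_d) − 1] = 79.8 × (1 + 0.0794 × 18.5) / [18.5 × (0.409 × 7.27 − 0.0794) − 1] = 197.0 / 52.54 = 3.750 mg/L.

S ≈ 3.75 mg/L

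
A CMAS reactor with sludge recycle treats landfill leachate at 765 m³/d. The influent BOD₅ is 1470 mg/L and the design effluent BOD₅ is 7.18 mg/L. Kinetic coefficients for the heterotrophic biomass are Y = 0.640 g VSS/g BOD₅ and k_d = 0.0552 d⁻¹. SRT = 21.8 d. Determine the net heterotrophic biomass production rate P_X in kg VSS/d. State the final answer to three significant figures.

The observed yield is Y_obs = Y/(1 + k_d·θ_c) = 0.640 / (1 + 0.0552 × 21.8) = 0.640 / 2.203 = 0.2905 g VSS per g BOD₅ removed.
Q·(S₀ − S) = 765 × (1470 − 7.18) × 10⁻³ = 1119 kg/d removed.
Biomass produced: P_X = Y_obs·Q·ΔS = 0.2905 × 1119 ≈ 325.0 kg VSS/d.

P_X ≈ 325 kg VSS/d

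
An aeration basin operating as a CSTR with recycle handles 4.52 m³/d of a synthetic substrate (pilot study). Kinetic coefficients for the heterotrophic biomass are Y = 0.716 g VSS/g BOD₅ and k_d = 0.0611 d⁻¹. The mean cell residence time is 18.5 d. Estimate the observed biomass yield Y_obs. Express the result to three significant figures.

Y_obs ≈ 0.336 g VSS/g BOD₅

Y_obs = Y / (1 + k_d θ_c) = 0.716 / (1 + 0.0611 × 18.5) = 0.716 / 2.130 = 0.3361.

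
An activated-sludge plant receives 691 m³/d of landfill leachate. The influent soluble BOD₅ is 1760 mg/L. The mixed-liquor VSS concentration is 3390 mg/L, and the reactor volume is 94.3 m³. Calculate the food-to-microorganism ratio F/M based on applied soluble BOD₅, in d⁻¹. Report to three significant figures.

F/M = Q·S₀ / (V·X) = 691 × 1760 / (94.30 × 3390) = 3.804 g soluble BOD₅·(g VSS·d)⁻¹.

F/M ≈ 3.80 d⁻¹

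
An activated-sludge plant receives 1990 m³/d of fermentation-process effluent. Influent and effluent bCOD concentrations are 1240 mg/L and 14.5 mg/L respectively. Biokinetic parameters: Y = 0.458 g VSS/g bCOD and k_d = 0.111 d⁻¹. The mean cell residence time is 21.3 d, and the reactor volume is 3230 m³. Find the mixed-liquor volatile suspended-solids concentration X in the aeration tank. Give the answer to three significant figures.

Solving the biomass balance for X: X = Y Q (S₀−S) θ_c / [V (1+k_d θ_c)] = 0.458 × 1990 × (1240 − 14.5) × 21.3 / [3230 × (1 + 0.111 × 21.3)] = 2189 mg/L.

X ≈ 2190 mg/L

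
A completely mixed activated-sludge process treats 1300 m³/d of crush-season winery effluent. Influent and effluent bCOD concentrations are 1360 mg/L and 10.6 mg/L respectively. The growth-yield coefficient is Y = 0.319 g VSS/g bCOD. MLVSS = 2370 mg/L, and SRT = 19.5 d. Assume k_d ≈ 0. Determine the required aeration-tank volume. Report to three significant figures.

V ≈ 4600 m³

With k_d = 0 the design equation reduces to V = Y Q (S₀−S) θ_c / X = 0.319 × 1300 × (1360 − 10.6) × 19.5 / 2370 = 4604 m³.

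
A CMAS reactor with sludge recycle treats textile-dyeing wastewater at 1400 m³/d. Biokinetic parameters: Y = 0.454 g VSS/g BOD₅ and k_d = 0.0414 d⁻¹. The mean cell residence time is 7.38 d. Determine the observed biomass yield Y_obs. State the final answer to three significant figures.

Y_obs ≈ 0.348 g VSS/g BOD₅

Observed yield with endogenous decay: Y_obs = Y / (1 + k_d·θ_c) = 0.454 / (1 + 0.0414 × 7.38) = 0.454 / 1.306 = 0.3478 g VSS/g BOD₅.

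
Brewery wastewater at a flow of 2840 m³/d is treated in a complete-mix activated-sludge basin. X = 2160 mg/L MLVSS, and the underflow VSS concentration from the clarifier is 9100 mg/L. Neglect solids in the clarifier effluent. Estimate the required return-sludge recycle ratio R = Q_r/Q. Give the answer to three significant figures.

R ≈ 0.311

Solids balance on the clarifier gives (1+R)X = R·X_r, so R = X/(X_r − X) = 2160 / (9100 − 2160) = 0.3112.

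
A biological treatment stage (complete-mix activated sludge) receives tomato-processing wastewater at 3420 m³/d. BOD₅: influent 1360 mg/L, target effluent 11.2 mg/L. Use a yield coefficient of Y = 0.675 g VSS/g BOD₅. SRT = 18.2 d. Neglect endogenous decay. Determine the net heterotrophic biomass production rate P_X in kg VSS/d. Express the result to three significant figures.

P_X ≈ 3110 kg VSS/d

With endogenous decay neglected, the observed yield equals the true yield: Y_obs = Y = 0.675 g VSS/g BOD₅.
ΔS = 1360 − 11.2 = 1349 mg/L, so the substrate removal rate is 3420 × 1349/1000 = 4613 kg BOD₅/d.
Net biomass production P_X = Y_obs × Q·(S₀ − S) = 0.6750 × 4613 = 3114 kg VSS/d.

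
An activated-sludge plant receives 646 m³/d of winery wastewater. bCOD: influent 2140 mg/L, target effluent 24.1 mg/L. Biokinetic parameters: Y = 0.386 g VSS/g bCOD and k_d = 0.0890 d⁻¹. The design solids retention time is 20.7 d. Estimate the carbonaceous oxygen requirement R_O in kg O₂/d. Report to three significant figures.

Observed yield with endogenous decay: Y_obs = Y / (1 + k_d·θ_c) = 0.386 / (1 + 0.0890 × 20.7) = 0.386 / 2.842 = 0.1358 g VSS/g bCOD.
ΔS = 2140 − 24.1 = 2116 mg/L, so the substrate removal rate is 646 × 2116/1000 = 1367 kg bCOD/d.
Net sludge production P_X = 0.1358 × 1367 = 185.6 kg VSS/d.
R_O = Q·(S₀ − S) − 1.42·P_X = 1367 − 1.42 × 185.6 = 1103 kg O₂/d.

R_O ≈ 1100 kg O₂/d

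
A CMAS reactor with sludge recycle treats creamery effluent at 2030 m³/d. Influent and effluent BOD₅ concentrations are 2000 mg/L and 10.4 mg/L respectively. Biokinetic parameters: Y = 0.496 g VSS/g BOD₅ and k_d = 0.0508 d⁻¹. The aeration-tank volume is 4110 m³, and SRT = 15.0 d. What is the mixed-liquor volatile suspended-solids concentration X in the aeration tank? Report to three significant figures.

From V·X·(1 + k_d·θ_c) = Y·Q·(S₀ − S)·θ_c: X = 0.496 × 2030 × (2000 − 10.4) × 15.0 / [4110 × (1 + 0.0508 × 15.0)] = 4149 mg/L.

X ≈ 4150 mg/L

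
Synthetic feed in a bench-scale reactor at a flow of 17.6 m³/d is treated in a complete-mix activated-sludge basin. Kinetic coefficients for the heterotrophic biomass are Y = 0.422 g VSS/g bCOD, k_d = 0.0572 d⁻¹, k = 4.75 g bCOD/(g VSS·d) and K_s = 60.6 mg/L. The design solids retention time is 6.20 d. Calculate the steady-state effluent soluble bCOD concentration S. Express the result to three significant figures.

From the Monod/SRT balance for a CMAS, S = K_s·(1+k_d θ_c)/[θ_c·(Y k − k_d) − 1] = 60.6 × (1 + 0.0572 × 6.20) / [6.20 × (0.422 × 4.75 − 0.0572) − 1] = 82.09 / 11.07 = 7.413 mg/L.

S ≈ 7.41 mg/L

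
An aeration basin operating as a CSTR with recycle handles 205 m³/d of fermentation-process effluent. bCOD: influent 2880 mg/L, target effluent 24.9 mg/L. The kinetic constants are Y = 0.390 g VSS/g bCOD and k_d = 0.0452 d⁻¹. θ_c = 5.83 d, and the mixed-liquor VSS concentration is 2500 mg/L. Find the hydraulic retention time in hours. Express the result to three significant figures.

Rearranging the biomass balance for a CMAS with decay, V = Y·Q·ΔS·θ_c / [X·(1+k_d θ_c)] = 0.390 × 205 × (2880 − 24.9) × 5.83 / [2500 × (1 + 0.0452 × 5.83)] = 1.33×10^6 / 3159 = 421.3 m³.
HRT = V/Q = 421.3 m³ / 205 m³·d⁻¹ = 2.055 d × 24 = 49.32 h.

τ ≈ 49.3 h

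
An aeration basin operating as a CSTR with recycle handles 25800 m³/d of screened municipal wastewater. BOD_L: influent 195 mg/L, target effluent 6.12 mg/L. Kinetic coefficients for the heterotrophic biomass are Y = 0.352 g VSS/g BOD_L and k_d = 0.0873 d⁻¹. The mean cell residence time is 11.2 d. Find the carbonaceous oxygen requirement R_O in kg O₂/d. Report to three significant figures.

Y_obs = Y / (1 + k_d θ_c) = 0.352 / (1 + 0.0873 × 11.2) = 0.352 / 1.978 = 0.1780.
Q·(S₀ − S) = 25800 × (195 − 6.12) × 10⁻³ = 4873 kg/d removed.
Biomass synthesised: P_X = Y_obs × 4873 = 867.3 kg VSS/d.
Carbonaceous O₂ demand = substrate oxidised − cell-mass equivalent = 4873 − 1.42 × 867.3 = 3642 kg O₂/d.

R_O ≈ 3640 kg O₂/d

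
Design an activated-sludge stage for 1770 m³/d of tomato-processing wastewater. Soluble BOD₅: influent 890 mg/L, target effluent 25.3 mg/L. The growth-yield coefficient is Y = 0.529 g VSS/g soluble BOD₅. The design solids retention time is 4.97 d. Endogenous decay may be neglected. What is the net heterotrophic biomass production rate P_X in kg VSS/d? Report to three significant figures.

P_X ≈ 810 kg VSS/d

Since k_d ≈ 0, Y_obs = Y = 0.529 g VSS/g soluble BOD₅.
ΔS = 890 − 25.3 = 864.7 mg/L, so the substrate removal rate is 1770 × 864.7/1000 = 1531 kg soluble BOD₅/d.
Biomass produced: P_X = Y_obs·Q·ΔS = 0.5290 × 1531 ≈ 809.6 kg VSS/d.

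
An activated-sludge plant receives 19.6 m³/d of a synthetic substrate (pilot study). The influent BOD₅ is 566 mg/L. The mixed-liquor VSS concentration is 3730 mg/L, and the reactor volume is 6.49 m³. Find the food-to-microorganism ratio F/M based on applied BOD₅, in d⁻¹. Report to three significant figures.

F/M ≈ 0.458 d⁻¹

F/M = applied load / biomass = Q·S₀/(V·X) = 19.6 × 566 / (6.490 × 3730) = 0.4583 d⁻¹.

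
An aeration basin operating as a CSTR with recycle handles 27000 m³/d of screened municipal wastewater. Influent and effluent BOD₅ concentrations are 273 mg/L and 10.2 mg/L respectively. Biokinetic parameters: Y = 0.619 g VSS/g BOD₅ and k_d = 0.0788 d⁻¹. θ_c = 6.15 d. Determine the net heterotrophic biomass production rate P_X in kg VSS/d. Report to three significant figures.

P_X ≈ 2960 kg VSS/d

The observed yield is Y_obs = Y/(1 + k_d·θ_c) = 0.619 / (1 + 0.0788 × 6.15) = 0.619 / 1.485 = 0.4169 g VSS per g BOD₅ removed.
Substrate removed = Q·(S₀ − S) = 27000 m³/d × (273 − 10.2) g/m³ = 7.1×10^6 g/d = 7096 kg/d.
Biomass produced: P_X = Y_obs·Q·ΔS = 0.4169 × 7096 ≈ 2958 kg VSS/d.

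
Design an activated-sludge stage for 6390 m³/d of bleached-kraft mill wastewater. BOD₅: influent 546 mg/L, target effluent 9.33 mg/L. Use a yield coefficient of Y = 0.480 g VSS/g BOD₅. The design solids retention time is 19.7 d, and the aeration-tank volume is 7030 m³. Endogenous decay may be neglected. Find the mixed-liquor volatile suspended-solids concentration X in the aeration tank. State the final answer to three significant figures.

X ≈ 4610 mg/L

X = Y·Q·ΔS·θ_c / V = 0.480 × 6390 × (546 − 9.33) × 19.7 / 7030 = 4613 mg/L.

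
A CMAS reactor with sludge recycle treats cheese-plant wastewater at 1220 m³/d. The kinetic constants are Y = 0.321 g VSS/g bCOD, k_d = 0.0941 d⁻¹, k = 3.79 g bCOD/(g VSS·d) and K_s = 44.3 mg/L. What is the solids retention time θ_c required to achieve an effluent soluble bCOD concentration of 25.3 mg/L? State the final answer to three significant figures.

Specific growth rate at S = 25.3 mg/L: μ = YkS/(K_s+S) = 0.321·3.79·25.3/(44.3+25.3) = 0.4422 d⁻¹.
1/θ_c = 0.4422 − 0.0941 = 0.3481 d⁻¹, so θ_c = 2.872 d.

θ_c ≈ 2.87 d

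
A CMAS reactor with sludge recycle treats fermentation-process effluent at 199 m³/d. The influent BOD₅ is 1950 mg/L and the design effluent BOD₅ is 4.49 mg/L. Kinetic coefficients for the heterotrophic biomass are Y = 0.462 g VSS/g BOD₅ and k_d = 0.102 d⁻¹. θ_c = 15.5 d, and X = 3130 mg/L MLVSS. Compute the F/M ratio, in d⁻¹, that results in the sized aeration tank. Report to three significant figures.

F/M ≈ 0.361 d⁻¹

From the SRT design equation V = Y Q (S₀−S) θ_c / [X (1 + k_d θ_c)] = 0.462 × 199 × (1950 − 4.49) × 15.5 / [3130 × (1 + 0.102 × 15.5)] = 2.77×10^6 / 8079 = 343.2 m³.
F/M = Q·S₀ / (V·X) = 199 × 1950 / (343.2 × 3130) = 0.3613 g BOD₅·(g VSS·d)⁻¹.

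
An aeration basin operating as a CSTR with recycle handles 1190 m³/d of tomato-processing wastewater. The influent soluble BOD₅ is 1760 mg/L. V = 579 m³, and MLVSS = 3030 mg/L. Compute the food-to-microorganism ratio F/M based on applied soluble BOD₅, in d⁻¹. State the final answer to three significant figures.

F/M ≈ 1.19 d⁻¹

Food-to-microorganism ratio F/M = Q S₀ / (V X) = 1190 × 1760 / (579.0 × 3030) = 1.194 d⁻¹.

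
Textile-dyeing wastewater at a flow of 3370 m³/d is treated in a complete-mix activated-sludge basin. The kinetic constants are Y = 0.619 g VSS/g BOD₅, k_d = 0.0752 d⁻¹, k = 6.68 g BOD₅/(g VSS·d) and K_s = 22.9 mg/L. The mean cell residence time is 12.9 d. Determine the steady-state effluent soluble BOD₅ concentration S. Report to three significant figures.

From the Monod/SRT balance for a CMAS, S = K_s·(1+k_d θ_c)/[θ_c·(Y k − k_d) − 1] = 22.9 × (1 + 0.0752 × 12.9) / [12.9 × (0.619 × 6.68 − 0.0752) − 1] = 45.11 / 51.37 = 0.8782 mg/L.

S ≈ 0.878 mg/L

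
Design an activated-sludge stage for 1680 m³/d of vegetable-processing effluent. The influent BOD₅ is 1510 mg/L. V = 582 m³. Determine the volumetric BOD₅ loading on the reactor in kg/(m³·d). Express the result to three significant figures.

Volumetric loading L_v = Q·S₀ / V = 1680 × 1510 g/m³ / 582.0 m³ = 4359 g/(m³·d) = 4.359 kg BOD₅/(m³·d).

L_v ≈ 4.36 kg BOD₅/(m³·d)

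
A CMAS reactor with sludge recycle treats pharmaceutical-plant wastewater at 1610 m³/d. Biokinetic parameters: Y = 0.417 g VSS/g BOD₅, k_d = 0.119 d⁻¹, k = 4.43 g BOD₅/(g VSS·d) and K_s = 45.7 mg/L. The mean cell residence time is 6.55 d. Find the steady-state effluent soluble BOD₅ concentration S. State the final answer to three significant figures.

From the Monod/SRT balance for a CMAS, S = K_s·(1+k_d θ_c)/[θ_c·(Y k − k_d) − 1] = 45.7 × (1 + 0.119 × 6.55) / [6.55 × (0.417 × 4.43 − 0.119) − 1] = 81.32 / 10.32 = 7.880 mg/L.

S ≈ 7.88 mg/L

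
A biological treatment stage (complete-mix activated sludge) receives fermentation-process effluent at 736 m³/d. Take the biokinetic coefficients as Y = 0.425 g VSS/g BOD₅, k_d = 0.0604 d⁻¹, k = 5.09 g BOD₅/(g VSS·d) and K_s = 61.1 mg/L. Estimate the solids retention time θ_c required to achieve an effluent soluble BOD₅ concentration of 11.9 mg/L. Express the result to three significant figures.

θ_c ≈ 3.42 d

From 1/θ_c = Y·k·S/(K_s + S) − k_d: Y·k·S/(K_s+S) = 0.425 × 5.09 × 11.9 / (61.1 + 11.9) = 0.3526 d⁻¹.
1/θ_c = 0.3526 − 0.0604 = 0.2922 d⁻¹, so θ_c = 3.422 d.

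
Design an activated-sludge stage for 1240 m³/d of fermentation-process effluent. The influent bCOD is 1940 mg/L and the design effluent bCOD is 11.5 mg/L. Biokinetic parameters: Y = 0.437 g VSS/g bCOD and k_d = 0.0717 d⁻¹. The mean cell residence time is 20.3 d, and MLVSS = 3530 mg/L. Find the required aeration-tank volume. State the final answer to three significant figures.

Rearranging the biomass balance for a CMAS with decay, V = Y·Q·ΔS·θ_c / [X·(1+k_d θ_c)] = 0.437 × 1240 × (1940 − 11.5) × 20.3 / [3530 × (1 + 0.0717 × 20.3)] = 2.12×10^7 / 8668 = 2447 m³.

V ≈ 2450 m³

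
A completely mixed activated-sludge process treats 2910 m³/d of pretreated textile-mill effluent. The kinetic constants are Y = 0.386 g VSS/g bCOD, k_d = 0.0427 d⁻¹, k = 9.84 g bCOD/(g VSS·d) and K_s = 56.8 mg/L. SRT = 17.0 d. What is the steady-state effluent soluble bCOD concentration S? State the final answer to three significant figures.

S ≈ 1.56 mg/L

For a completely mixed reactor with recycle the Lawrence–McCarty relation gives S = K_s·(1 + k_d·θ_c) / [θ_c·(Y·k − k_d) − 1] = 56.8 × (1 + 0.0427 × 17.0) / [17.0 × (0.386 × 9.84 − 0.0427) − 1] = 98.03 / 62.84 = 1.560 mg/L.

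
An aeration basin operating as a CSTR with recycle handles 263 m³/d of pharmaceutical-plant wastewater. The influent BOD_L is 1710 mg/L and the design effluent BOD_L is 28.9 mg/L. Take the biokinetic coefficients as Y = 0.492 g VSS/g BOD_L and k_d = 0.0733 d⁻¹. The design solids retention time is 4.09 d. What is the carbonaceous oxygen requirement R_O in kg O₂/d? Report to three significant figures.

R_O ≈ 204 kg O₂/d

Correct the yield for decay: Y_obs = Y/(1 + k_d θ_c) = 0.492 / (1 + 0.0733 × 4.09) = 0.492 / 1.300 = 0.3785.
Mass of BOD_L removed per day: Q(S₀ − S) = 263 × 1681 g/m³ = 442.1 kg/d.
P_X = Y_obs·Q·(S₀ − S) = 0.3785 × 442.1 = 167.4 kg VSS/d.
R_O = Q·(S₀ − S) − 1.42·P_X = 442.1 − 1.42 × 167.4 = 204.5 kg O₂/d.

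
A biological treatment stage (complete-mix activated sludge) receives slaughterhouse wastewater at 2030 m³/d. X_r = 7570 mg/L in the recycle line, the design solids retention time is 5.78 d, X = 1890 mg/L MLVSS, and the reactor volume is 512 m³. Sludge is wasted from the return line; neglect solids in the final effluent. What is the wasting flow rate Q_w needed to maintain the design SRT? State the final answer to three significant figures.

θ_c = V·X/(Q_w·X_r) when wasting from the recycle, so Q_w = V·X/(θ_c·X_r) = 512.0 × 1890 / (5.78 × 7570) = 22.12 m³/d.

Q_w ≈ 22.1 m³/d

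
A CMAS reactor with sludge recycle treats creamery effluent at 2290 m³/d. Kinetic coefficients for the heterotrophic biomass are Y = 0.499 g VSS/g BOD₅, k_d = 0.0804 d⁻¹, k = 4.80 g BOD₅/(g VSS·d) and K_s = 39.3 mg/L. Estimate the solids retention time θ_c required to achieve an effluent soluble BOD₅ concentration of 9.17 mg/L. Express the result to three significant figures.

θ_c ≈ 2.68 d

Specific growth rate at S = 9.17 mg/L: μ = YkS/(K_s+S) = 0.499·4.80·9.17/(39.3+9.17) = 0.4531 d⁻¹.
1/θ_c = 0.4531 − 0.0804 = 0.3727 d⁻¹, so θ_c = 2.683 d.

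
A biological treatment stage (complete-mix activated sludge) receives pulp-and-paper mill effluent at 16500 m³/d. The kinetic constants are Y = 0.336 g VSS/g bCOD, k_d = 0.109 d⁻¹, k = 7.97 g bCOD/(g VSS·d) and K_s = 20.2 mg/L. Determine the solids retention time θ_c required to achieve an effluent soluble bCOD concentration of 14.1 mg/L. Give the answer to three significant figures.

θ_c ≈ 1.01 d

From 1/θ_c = Y·k·S/(K_s + S) − k_d: Y·k·S/(K_s+S) = 0.336 × 7.97 × 14.1 / (20.2 + 14.1) = 1.101 d⁻¹.
θ_c = 1/(μ − k_d) = 1/(1.101 − 0.109) = 1/0.9918 = 1.008 d.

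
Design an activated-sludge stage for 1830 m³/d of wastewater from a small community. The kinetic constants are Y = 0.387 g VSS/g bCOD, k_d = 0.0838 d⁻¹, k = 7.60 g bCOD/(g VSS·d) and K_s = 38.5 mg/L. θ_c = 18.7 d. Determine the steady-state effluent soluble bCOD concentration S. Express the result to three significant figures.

S ≈ 1.88 mg/L

From the Monod/SRT balance for a CMAS, S = K_s·(1+k_d θ_c)/[θ_c·(Y k − k_d) − 1] = 38.5 × (1 + 0.0838 × 18.7) / [18.7 × (0.387 × 7.60 − 0.0838) − 1] = 98.83 / 52.43 = 1.885 mg/L.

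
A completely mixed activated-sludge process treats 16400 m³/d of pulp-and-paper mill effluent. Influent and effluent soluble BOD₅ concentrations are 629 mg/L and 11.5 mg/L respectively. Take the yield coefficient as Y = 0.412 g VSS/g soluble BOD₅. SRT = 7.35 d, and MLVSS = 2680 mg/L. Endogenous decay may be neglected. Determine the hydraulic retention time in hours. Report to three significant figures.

Biomass mass balance (decay neglected): V·X = Y·Q·(S₀ − S)·θ_c, so V = 0.412 × 16400 × (629 − 11.5) × 7.35 / 2680 = 11443 m³.
Hydraulic retention time τ = V/Q = 11443 / 16400 = 0.6977 d = 16.75 h.

τ ≈ 16.7 h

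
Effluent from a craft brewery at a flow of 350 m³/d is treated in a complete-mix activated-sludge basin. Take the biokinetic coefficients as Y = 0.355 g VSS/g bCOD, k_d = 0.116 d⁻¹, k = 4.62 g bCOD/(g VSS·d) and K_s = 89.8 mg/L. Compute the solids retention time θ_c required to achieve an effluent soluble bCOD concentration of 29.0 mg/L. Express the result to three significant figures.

θ_c ≈ 3.52 d

Specific growth rate at S = 29.0 mg/L: μ = YkS/(K_s+S) = 0.355·4.62·29.0/(89.8+29.0) = 0.4004 d⁻¹.
θ_c = 1/(μ − k_d) = 1/(0.4004 − 0.116) = 1/0.2844 = 3.517 d.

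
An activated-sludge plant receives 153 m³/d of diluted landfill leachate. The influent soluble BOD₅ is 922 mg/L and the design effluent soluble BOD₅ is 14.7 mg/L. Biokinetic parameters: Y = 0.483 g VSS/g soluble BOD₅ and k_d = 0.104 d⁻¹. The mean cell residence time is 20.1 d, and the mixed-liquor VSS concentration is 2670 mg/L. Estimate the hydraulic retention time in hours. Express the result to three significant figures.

From the SRT design equation V = Y Q (S₀−S) θ_c / [X (1 + k_d θ_c)] = 0.483 × 153 × (922 − 14.7) × 20.1 / [2670 × (1 + 0.104 × 20.1)] = 1.35×10^6 / 8251 = 163.3 m³.
τ = V/Q = 163.3/153 = 1.068 d, or 25.62 h.

τ ≈ 25.6 h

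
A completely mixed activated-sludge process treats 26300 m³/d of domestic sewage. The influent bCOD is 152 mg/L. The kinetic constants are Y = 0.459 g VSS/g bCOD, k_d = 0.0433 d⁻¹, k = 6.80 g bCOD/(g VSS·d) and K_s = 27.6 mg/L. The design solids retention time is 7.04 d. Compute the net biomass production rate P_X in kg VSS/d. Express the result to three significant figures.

P_X ≈ 1390 kg VSS/d

From the Monod/SRT balance for a CMAS, S = K_s·(1+k_d θ_c)/[θ_c·(Y k − k_d) − 1] = 27.6 × (1 + 0.0433 × 7.04) / [7.04 × (0.459 × 6.80 − 0.0433) − 1] = 36.01 / 20.67 = 1.742 mg/L.
The observed yield is Y_obs = Y/(1 + k_d·θ_c) = 0.459 / (1 + 0.0433 × 7.04) = 0.459 / 1.305 = 0.3518 g VSS per g bCOD removed.
Mass of bCOD removed per day: Q(S₀ − S) = 26300 × 150.3 g/m³ = 3952 kg/d.
Net biomass production P_X = Y_obs × Q·(S₀ − S) = 0.3518 × 3952 = 1390 kg VSS/d.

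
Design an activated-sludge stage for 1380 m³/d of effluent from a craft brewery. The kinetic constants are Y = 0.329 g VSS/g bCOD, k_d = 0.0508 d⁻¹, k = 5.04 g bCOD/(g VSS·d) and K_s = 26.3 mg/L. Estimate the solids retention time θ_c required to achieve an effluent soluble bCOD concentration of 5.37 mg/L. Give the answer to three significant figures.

θ_c ≈ 4.34 d

Specific growth rate at S = 5.37 mg/L: μ = YkS/(K_s+S) = 0.329·5.04·5.37/(26.3+5.37) = 0.2812 d⁻¹.
Then 1/θ_c = μ − k_d = 0.2812 − 0.0508 = 0.2304 d⁻¹, giving θ_c = 4.341 d.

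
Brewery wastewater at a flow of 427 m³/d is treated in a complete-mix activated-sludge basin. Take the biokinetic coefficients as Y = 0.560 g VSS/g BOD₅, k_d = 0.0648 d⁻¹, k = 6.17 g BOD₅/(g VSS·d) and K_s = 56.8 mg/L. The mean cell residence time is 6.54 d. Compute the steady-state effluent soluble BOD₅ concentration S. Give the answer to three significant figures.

Effluent substrate depends only on kinetics and SRT: S = K_s(1 + k_d θ_c) / [θ_c(Yk − k_d) − 1] = 56.8 × (1 + 0.0648 × 6.54) / [6.54 × (0.560 × 6.17 − 0.0648) − 1] = 80.87 / 21.17 = 3.820 mg/L.

S ≈ 3.82 mg/L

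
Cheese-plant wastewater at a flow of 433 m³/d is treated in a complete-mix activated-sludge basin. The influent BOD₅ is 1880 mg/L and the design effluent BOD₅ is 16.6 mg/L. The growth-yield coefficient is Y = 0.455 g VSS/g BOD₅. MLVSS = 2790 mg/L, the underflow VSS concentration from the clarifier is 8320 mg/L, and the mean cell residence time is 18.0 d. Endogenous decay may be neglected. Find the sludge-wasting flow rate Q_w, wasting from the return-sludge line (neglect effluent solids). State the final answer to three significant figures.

Biomass mass balance (decay neglected): V·X = Y·Q·(S₀ − S)·θ_c, so V = 0.455 × 433 × (1880 − 16.6) × 18.0 / 2790 = 2369 m³.
θ_c = V·X/(Q_w·X_r) when wasting from the recycle, so Q_w = V·X/(θ_c·X_r) = 2369 × 2790 / (18.0 × 8320) = 44.12 m³/d.

Q_w ≈ 44.1 m³/d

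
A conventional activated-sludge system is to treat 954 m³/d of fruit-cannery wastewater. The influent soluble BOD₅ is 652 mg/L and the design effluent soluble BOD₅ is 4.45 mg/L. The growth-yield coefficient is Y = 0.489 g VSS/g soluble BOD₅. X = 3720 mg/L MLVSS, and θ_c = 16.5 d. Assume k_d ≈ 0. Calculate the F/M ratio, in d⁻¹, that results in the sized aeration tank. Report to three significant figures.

V·X = Y·Q·ΔS·θ_c gives V = 0.489 × 954 × (652 − 4.45) × 16.5 / 3720 = 1340 m³.
F/M = applied load / biomass = Q·S₀/(V·X) = 954 × 652 / (1340 × 3720) = 0.1248 d⁻¹.

F/M ≈ 0.125 d⁻¹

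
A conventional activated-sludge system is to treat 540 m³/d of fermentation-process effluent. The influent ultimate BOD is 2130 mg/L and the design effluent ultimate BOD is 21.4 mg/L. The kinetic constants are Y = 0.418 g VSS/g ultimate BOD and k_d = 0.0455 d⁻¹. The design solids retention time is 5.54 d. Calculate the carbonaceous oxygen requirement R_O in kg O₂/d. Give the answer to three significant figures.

Correct the yield for decay: Y_obs = Y/(1 + k_d θ_c) = 0.418 / (1 + 0.0455 × 5.54) = 0.418 / 1.252 = 0.3338.
Mass of ultimate BOD removed per day: Q(S₀ − S) = 540 × 2109 g/m³ = 1139 kg/d.
P_X = Y_obs·Q·(S₀ − S) = 0.3338 × 1139 = 380.1 kg VSS/d.
Carbonaceous O₂ demand = substrate oxidised − cell-mass equivalent = 1139 − 1.42 × 380.1 = 598.9 kg O₂/d.

R_O ≈ 599 kg O₂/d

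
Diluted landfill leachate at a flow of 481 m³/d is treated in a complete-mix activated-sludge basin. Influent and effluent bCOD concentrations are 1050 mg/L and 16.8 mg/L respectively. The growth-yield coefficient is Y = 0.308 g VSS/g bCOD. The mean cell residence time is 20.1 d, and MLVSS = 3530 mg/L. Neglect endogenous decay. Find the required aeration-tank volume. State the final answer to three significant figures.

Biomass mass balance (decay neglected): V·X = Y·Q·(S₀ − S)·θ_c, so V = 0.308 × 481 × (1050 − 16.8) × 20.1 / 3530 = 871.6 m³.

V ≈ 872 m³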